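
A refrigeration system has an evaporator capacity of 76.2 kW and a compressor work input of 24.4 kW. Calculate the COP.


COP = Q_evap / W
COP = 76.2 / 24.4
COP = 3.123

3.123


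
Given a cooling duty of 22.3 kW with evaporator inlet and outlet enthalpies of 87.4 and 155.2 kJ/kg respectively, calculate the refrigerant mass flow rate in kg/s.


dh = 155.2 - 87.4 = 67.8 kJ/kg
m_dot = Q / dh = 22.3 / 67.8 = 0.3289 kg/s

0.3289


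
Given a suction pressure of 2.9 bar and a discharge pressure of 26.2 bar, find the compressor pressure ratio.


PR = P_high / P_low
PR = 26.2 / 2.9
PR = 9.034

9.034


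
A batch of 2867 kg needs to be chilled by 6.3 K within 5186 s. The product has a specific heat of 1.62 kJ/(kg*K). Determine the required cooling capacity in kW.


Q = m * cp * dT / t
Q = 2867 * 1.62 * 6.3 / 5186
Q = 5.642 kW

5.642


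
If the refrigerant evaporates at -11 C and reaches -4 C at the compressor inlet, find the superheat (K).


Superheat = T_suction - T_evap
Superheat = -4 - (-11)
Superheat = 7 K

7


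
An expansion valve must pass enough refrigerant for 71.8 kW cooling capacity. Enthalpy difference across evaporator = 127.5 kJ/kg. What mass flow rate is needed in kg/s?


m_dot = Q / dh
m_dot = 71.8 / 127.5
m_dot = 0.5631 kg/s

0.5631


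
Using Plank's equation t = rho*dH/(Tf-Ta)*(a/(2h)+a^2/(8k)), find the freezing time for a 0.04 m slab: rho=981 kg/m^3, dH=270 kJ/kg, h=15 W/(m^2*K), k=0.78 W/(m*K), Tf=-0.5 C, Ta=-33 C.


dT = -0.5 - (-33) = 32.5 K
term1 = a/(2h) = 0.04/(2*15) = 0.001333333333
term2 = a^2/(8k) = 0.04^2/(8*0.78) = 0.0002564102564
t = rho*dH*1000/dT * (term1 + term2)
t = 981*270*1000/32.5 * (0.001333333333 + 0.0002564102564)
t = 12956 s

12956


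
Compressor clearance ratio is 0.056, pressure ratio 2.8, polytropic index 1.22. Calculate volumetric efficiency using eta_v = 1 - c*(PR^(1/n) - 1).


PR^(1/n) = 2.8^(1/1.22) = 2.32553552
eta_v = 1 - 0.056 * (2.32553552 - 1)
eta_v = 0.9258

0.9258


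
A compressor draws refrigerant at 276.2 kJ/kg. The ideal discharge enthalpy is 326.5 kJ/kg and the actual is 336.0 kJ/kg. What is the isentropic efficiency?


dh_ideal = 326.5 - 276.2 = 50.3 kJ/kg
dh_actual = 336.0 - 276.2 = 59.8 kJ/kg
eta_s = dh_ideal / dh_actual = 50.3 / 59.8
eta_s = 0.8411

0.8411


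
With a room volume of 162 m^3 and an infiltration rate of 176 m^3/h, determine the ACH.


ACH = flow / volume
ACH = 176 / 162
ACH = 1.086

1.086


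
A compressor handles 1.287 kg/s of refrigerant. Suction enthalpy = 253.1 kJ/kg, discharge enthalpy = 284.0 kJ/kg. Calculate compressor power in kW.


dh = 284.0 - 253.1 = 30.9 kJ/kg
W = m_dot * dh = 1.287 * 30.9 = 39.77 kW

39.77


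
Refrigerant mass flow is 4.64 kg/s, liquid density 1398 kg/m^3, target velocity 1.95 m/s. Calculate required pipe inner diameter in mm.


A = m_dot / (rho * v) = 4.64 / (1398 * 1.95) = 0.001702065221 m^2
d = sqrt(4*A/pi) * 1000
d = 46.6 mm

46.6


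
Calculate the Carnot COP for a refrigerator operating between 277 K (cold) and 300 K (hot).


dT = 300 - 277 = 23 K
COP_carnot = T_cold / dT = 277 / 23
COP_carnot = 12.043

12.043


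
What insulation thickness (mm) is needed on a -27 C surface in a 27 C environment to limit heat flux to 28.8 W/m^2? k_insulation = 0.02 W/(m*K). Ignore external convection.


dT = 27 - (-27) = 54 K
thickness = k * dT / q_max * 1000
thickness = 0.02 * 54 / 28.8 * 1000
thickness = 37.5 mm

37.5


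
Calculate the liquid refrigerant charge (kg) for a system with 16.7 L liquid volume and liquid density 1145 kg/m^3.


Charge = V * rho / 1000
Charge = 16.7 * 1145 / 1000
Charge = 19.12 kg

19.12


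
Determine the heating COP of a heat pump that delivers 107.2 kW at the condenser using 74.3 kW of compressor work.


COP_hp = Q_cond / W
COP_hp = 107.2 / 74.3
COP_hp = 1.443

1.443


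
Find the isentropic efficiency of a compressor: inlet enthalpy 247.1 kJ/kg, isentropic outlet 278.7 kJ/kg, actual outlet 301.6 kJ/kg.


dh_ideal = 278.7 - 247.1 = 31.6 kJ/kg
dh_actual = 301.6 - 247.1 = 54.5 kJ/kg
eta_s = dh_ideal / dh_actual = 31.6 / 54.5
eta_s = 0.5798

0.5798


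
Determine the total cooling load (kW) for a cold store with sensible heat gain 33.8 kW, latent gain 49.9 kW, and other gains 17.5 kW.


Q_total = Q_s + Q_l + Q_misc
Q_total = 33.8 + 49.9 + 17.5
Q_total = 101.2 kW

101.2


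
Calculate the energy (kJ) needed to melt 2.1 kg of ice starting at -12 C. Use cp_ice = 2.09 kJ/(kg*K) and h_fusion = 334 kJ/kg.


Sensible heat = cp * dT = 2.09 * 12 = 25.08 kJ/kg
Total per kg = 25.08 + 334 = 359.08 kJ/kg
Q = m * total = 2.1 * 359.08
Q = 754.1 kJ

754.1


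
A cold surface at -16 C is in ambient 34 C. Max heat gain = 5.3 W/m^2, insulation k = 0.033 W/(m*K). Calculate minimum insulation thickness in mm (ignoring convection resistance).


dT = 34 - (-16) = 50 K
thickness = k * dT / q_max * 1000
thickness = 0.033 * 50 / 5.3 * 1000
thickness = 311.3 mm

311.3


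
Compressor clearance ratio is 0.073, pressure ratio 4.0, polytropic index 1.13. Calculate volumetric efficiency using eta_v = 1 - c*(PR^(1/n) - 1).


PR^(1/n) = 4.0^(1/1.13) = 3.41033037
eta_v = 1 - 0.073 * (3.41033037 - 1)
eta_v = 0.824

0.824


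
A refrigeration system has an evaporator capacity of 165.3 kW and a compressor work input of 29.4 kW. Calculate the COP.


COP = Q_evap / W
COP = 165.3 / 29.4
COP = 5.622

5.622


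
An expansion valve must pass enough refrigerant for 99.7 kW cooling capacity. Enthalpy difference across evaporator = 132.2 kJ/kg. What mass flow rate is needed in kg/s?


m_dot = Q / dh
m_dot = 99.7 / 132.2
m_dot = 0.7542 kg/s

0.7542


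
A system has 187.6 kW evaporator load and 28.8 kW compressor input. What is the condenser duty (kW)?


Q_cond = Q_evap + W
Q_cond = 187.6 + 28.8
Q_cond = 216.4 kW

216.4


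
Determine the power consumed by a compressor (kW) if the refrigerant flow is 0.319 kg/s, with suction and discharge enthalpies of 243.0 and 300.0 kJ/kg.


dh = 300.0 - 243.0 = 57.0 kJ/kg
W = m_dot * dh = 0.319 * 57.0 = 18.18 kW

18.18


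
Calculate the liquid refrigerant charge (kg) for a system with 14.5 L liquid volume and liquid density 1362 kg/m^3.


Charge = V * rho / 1000
Charge = 14.5 * 1362 / 1000
Charge = 19.75 kg

19.75


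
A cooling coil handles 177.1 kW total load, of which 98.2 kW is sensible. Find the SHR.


SHR = Q_sensible / Q_total
SHR = 98.2 / 177.1
SHR = 0.554

0.554


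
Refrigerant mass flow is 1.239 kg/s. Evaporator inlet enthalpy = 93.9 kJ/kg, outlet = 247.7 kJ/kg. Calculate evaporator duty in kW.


dh = 247.7 - 93.9 = 153.8 kJ/kg
Q_evap = m_dot * dh = 1.239 * 153.8
Q_evap = 190.56 kW

190.56


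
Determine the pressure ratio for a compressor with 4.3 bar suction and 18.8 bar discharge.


PR = P_high / P_low
PR = 18.8 / 4.3
PR = 4.372

4.372


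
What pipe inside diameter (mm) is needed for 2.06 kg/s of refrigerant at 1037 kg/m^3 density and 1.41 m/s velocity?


A = m_dot / (rho * v) = 2.06 / (1037 * 1.41) = 0.001408864906 m^2
d = sqrt(4*A/pi) * 1000
d = 42.4 mm

42.4


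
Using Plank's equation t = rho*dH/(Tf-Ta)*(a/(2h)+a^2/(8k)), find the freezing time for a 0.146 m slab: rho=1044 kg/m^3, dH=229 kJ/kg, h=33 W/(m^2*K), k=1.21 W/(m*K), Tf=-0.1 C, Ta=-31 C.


dT = -0.1 - (-31) = 30.9 K
term1 = a/(2h) = 0.146/(2*33) = 0.002212121212
term2 = a^2/(8k) = 0.146^2/(8*1.21) = 0.002202066116
t = rho*dH*1000/dT * (term1 + term2)
t = 1044*229*1000/30.9 * (0.002212121212 + 0.002202066116)
t = 34153 s

34153


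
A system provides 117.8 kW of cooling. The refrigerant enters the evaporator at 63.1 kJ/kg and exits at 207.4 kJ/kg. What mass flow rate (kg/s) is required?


dh = 207.4 - 63.1 = 144.3 kJ/kg
m_dot = Q / dh = 117.8 / 144.3 = 0.8164 kg/s

0.8164


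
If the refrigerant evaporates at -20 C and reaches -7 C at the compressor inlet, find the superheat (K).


Superheat = T_suction - T_evap
Superheat = -7 - (-20)
Superheat = 13 K

13


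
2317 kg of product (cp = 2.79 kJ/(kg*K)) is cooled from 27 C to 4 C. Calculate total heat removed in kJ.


dT = 27 - (4) = 23 K
Q = m * cp * dT = 2317 * 2.79 * 23
Q = 148682 kJ

148682


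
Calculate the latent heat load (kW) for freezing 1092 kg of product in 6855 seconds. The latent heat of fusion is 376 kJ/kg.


Q_lat = m * h_fg / t
Q_lat = 1092 * 376 / 6855
Q_lat = 59.9 kW

59.9


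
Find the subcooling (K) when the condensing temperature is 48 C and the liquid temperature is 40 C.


Subcooling = T_cond - T_liquid
Subcooling = 48 - 40
Subcooling = 8 K

8


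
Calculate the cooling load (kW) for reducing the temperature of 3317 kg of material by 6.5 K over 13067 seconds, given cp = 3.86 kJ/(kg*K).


Q = m * cp * dT / t
Q = 3317 * 3.86 * 6.5 / 13067
Q = 6.369 kW

6.369


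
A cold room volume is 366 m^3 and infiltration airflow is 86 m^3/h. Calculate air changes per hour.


ACH = flow / volume
ACH = 86 / 366
ACH = 0.235

0.235


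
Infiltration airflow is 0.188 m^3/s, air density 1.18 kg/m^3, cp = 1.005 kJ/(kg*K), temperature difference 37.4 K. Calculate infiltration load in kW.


Q = V_dot * rho * cp * dT
Q = 0.188 * 1.18 * 1.005 * 37.4
Q = 8.338 kW

8.338


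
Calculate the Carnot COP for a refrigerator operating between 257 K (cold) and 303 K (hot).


dT = 303 - 257 = 46 K
COP_carnot = T_cold / dT = 257 / 46
COP_carnot = 5.587

5.587


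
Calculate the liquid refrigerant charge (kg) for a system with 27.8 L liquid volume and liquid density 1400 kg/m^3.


Charge = V * rho / 1000
Charge = 27.8 * 1400 / 1000
Charge = 38.92 kg

38.92


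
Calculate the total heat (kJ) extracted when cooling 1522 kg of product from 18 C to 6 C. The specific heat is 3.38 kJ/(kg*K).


dT = 18 - (6) = 12 K
Q = m * cp * dT = 1522 * 3.38 * 12
Q = 61732 kJ

61732


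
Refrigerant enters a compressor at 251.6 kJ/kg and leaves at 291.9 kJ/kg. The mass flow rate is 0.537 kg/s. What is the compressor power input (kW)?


dh = 291.9 - 251.6 = 40.3 kJ/kg
W = m_dot * dh = 0.537 * 40.3 = 21.64 kW

21.64


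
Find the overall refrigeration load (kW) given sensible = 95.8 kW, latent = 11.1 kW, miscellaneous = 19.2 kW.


Q_total = Q_s + Q_l + Q_misc
Q_total = 95.8 + 11.1 + 19.2
Q_total = 126.1 kW

126.1


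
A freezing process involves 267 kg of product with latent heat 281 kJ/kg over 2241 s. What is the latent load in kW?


Q_lat = m * h_fg / t
Q_lat = 267 * 281 / 2241
Q_lat = 33.48 kW

33.48


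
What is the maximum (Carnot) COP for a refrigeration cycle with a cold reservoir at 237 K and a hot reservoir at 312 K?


dT = 312 - 237 = 75 K
COP_carnot = T_cold / dT = 237 / 75
COP_carnot = 3.16

3.16


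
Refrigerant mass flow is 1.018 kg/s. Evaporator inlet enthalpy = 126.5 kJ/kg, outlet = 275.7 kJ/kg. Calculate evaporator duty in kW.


dh = 275.7 - 126.5 = 149.2 kJ/kg
Q_evap = m_dot * dh = 1.018 * 149.2
Q_evap = 151.89 kW

151.89


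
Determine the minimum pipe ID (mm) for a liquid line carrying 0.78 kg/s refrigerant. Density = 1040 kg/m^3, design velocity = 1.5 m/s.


A = m_dot / (rho * v) = 0.78 / (1040 * 1.5) = 0.0005 m^2
d = sqrt(4*A/pi) * 1000
d = 25.2 mm

25.2


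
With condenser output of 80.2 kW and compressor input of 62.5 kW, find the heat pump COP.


COP_hp = Q_cond / W
COP_hp = 80.2 / 62.5
COP_hp = 1.283

1.283


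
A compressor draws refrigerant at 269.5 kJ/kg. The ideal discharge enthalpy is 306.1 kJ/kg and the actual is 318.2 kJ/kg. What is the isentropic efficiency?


dh_ideal = 306.1 - 269.5 = 36.6 kJ/kg
dh_actual = 318.2 - 269.5 = 48.7 kJ/kg
eta_s = dh_ideal / dh_actual = 36.6 / 48.7
eta_s = 0.7515

0.7515


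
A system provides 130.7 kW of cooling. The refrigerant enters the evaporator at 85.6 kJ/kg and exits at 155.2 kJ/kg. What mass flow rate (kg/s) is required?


dh = 155.2 - 85.6 = 69.6 kJ/kg
m_dot = Q / dh = 130.7 / 69.6 = 1.8779 kg/s

1.8779


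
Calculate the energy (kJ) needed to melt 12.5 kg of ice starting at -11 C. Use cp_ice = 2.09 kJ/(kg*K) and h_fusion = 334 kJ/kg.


Sensible heat = cp * dT = 2.09 * 11 = 22.99 kJ/kg
Total per kg = 22.99 + 334 = 356.99 kJ/kg
Q = m * total = 12.5 * 356.99
Q = 4462.4 kJ

4462.4


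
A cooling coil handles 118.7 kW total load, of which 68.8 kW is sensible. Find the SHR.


SHR = Q_sensible / Q_total
SHR = 68.8 / 118.7
SHR = 0.58

0.58


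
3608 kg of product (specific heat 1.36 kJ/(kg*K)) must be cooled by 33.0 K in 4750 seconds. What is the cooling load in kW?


Q = m * cp * dT / t
Q = 3608 * 1.36 * 33.0 / 4750
Q = 34.09 kW

34.09


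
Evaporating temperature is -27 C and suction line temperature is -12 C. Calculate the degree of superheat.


Superheat = T_suction - T_evap
Superheat = -12 - (-27)
Superheat = 15 K

15


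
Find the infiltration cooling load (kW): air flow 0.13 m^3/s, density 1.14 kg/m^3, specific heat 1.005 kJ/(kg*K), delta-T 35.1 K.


Q = V_dot * rho * cp * dT
Q = 0.13 * 1.14 * 1.005 * 35.1
Q = 5.228 kW

5.228


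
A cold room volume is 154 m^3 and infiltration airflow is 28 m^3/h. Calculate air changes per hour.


ACH = flow / volume
ACH = 28 / 154
ACH = 0.182

0.182


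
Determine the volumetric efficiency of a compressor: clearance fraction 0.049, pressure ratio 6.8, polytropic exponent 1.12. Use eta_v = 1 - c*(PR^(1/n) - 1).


PR^(1/n) = 6.8^(1/1.12) = 5.53747182
eta_v = 1 - 0.049 * (5.53747182 - 1)
eta_v = 0.7777

0.7777


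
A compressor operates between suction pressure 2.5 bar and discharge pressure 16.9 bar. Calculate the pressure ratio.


PR = P_high / P_low
PR = 16.9 / 2.5
PR = 6.76

6.76


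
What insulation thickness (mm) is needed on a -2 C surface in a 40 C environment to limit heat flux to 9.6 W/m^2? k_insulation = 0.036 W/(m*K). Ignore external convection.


dT = 40 - (-2) = 42 K
thickness = k * dT / q_max * 1000
thickness = 0.036 * 42 / 9.6 * 1000
thickness = 157.5 mm

157.5


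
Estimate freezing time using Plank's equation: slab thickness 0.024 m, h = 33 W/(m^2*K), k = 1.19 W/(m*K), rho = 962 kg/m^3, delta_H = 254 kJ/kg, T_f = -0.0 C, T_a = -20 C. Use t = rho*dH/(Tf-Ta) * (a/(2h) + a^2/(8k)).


dT = -0.0 - (-20) = 20.0 K
term1 = a/(2h) = 0.024/(2*33) = 0.0003636363636
term2 = a^2/(8k) = 0.024^2/(8*1.19) = 0.00006050420168
t = rho*dH*1000/dT * (term1 + term2)
t = 962*254*1000/20.0 * (0.0003636363636 + 0.00006050420168)
t = 5182 s

5182


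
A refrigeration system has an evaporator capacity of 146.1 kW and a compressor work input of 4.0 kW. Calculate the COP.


COP = Q_evap / W
COP = 146.1 / 4.0
COP = 36.525

36.525


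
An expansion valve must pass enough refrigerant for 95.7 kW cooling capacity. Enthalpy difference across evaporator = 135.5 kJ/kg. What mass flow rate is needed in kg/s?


m_dot = Q / dh
m_dot = 95.7 / 135.5
m_dot = 0.7063 kg/s

0.7063


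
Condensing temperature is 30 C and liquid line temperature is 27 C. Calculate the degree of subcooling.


Subcooling = T_cond - T_liquid
Subcooling = 30 - 27
Subcooling = 3 K

3


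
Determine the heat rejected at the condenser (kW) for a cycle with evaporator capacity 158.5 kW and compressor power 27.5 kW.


Q_cond = Q_evap + W
Q_cond = 158.5 + 27.5
Q_cond = 186.0 kW

186.0


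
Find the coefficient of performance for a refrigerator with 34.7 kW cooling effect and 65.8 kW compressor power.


COP = Q_evap / W
COP = 34.7 / 65.8
COP = 0.527

0.527


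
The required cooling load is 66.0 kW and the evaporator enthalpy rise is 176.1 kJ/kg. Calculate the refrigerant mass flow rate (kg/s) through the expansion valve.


m_dot = Q / dh
m_dot = 66.0 / 176.1
m_dot = 0.3748 kg/s

0.3748


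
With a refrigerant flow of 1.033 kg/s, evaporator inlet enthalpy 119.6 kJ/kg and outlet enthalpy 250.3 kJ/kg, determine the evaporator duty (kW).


dh = 250.3 - 119.6 = 130.7 kJ/kg
Q_evap = m_dot * dh = 1.033 * 130.7
Q_evap = 135.01 kW

135.01


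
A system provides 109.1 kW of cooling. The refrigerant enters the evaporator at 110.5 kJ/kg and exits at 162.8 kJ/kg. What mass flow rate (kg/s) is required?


dh = 162.8 - 110.5 = 52.3 kJ/kg
m_dot = Q / dh = 109.1 / 52.3 = 2.086 kg/s

2.086


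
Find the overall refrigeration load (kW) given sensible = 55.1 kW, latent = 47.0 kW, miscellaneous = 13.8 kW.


Q_total = Q_s + Q_l + Q_misc
Q_total = 55.1 + 47.0 + 13.8
Q_total = 115.9 kW

115.9


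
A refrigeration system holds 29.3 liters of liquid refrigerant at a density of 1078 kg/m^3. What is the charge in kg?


Charge = V * rho / 1000
Charge = 29.3 * 1078 / 1000
Charge = 31.59 kg

31.59


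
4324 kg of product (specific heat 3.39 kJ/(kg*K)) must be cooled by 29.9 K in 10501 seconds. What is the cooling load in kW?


Q = m * cp * dT / t
Q = 4324 * 3.39 * 29.9 / 10501
Q = 41.737 kW

41.737


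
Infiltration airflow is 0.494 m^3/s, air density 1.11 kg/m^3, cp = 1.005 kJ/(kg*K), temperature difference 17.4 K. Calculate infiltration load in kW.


Q = V_dot * rho * cp * dT
Q = 0.494 * 1.11 * 1.005 * 17.4
Q = 9.589 kW

9.589


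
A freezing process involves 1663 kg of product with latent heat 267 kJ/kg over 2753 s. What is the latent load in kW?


Q_lat = m * h_fg / t
Q_lat = 1663 * 267 / 2753
Q_lat = 161.29 kW

161.29


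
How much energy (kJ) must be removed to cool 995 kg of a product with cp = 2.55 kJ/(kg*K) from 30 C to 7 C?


dT = 30 - (7) = 23 K
Q = m * cp * dT = 995 * 2.55 * 23
Q = 58357 kJ

58357


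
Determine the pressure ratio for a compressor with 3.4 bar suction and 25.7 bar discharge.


PR = P_high / P_low
PR = 25.7 / 3.4
PR = 7.559

7.559


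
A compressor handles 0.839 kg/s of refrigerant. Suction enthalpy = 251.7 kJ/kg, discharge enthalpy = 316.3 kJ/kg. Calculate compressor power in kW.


dh = 316.3 - 251.7 = 64.6 kJ/kg
W = m_dot * dh = 0.839 * 64.6 = 54.2 kW

54.2


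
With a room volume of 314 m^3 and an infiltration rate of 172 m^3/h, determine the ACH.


ACH = flow / volume
ACH = 172 / 314
ACH = 0.548

0.548


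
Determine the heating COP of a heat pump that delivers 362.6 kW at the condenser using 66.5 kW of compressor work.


COP_hp = Q_cond / W
COP_hp = 362.6 / 66.5
COP_hp = 5.453

5.453


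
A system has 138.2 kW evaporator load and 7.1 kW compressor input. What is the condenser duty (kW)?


Q_cond = Q_evap + W
Q_cond = 138.2 + 7.1
Q_cond = 145.3 kW

145.3


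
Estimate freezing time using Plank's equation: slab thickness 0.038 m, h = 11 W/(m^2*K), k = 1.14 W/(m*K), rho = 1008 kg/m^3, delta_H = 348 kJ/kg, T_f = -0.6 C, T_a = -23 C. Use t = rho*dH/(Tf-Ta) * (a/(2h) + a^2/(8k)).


dT = -0.6 - (-23) = 22.4 K
term1 = a/(2h) = 0.038/(2*11) = 0.001727272727
term2 = a^2/(8k) = 0.038^2/(8*1.14) = 0.0001583333333
t = rho*dH*1000/dT * (term1 + term2)
t = 1008*348*1000/22.4 * (0.001727272727 + 0.0001583333333)
t = 29529 s

29529


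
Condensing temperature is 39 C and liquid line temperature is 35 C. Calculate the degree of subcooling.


Subcooling = T_cond - T_liquid
Subcooling = 39 - 35
Subcooling = 4 K

4


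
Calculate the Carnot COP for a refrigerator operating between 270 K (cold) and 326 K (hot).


dT = 326 - 270 = 56 K
COP_carnot = T_cold / dT = 270 / 56
COP_carnot = 4.821

4.821


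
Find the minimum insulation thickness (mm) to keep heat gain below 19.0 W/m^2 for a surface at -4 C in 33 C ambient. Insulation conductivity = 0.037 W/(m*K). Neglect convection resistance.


dT = 33 - (-4) = 37 K
thickness = k * dT / q_max * 1000
thickness = 0.037 * 37 / 19.0 * 1000
thickness = 72.1 mm

72.1


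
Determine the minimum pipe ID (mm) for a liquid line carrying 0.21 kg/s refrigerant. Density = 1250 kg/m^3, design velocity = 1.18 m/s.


A = m_dot / (rho * v) = 0.21 / (1250 * 1.18) = 0.0001423728814 m^2
d = sqrt(4*A/pi) * 1000
d = 13.5 mm

13.5


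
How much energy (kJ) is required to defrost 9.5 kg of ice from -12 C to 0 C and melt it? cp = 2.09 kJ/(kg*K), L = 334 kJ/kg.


Sensible heat = cp * dT = 2.09 * 12 = 25.08 kJ/kg
Total per kg = 25.08 + 334 = 359.08 kJ/kg
Q = m * total = 9.5 * 359.08
Q = 3411.3 kJ

3411.3


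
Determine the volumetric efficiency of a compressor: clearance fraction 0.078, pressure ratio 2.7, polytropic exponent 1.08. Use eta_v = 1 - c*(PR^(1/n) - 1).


PR^(1/n) = 2.7^(1/1.08) = 2.50848144
eta_v = 1 - 0.078 * (2.50848144 - 1)
eta_v = 0.8823

0.8823


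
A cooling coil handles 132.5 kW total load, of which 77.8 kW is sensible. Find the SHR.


SHR = Q_sensible / Q_total
SHR = 77.8 / 132.5
SHR = 0.587

0.587


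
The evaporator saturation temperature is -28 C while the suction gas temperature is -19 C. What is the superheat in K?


Superheat = T_suction - T_evap
Superheat = -19 - (-28)
Superheat = 9 K

9


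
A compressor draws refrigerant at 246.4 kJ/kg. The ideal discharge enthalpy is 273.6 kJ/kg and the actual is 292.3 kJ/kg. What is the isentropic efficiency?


dh_ideal = 273.6 - 246.4 = 27.2 kJ/kg
dh_actual = 292.3 - 246.4 = 45.9 kJ/kg
eta_s = dh_ideal / dh_actual = 27.2 / 45.9
eta_s = 0.5926

0.5926


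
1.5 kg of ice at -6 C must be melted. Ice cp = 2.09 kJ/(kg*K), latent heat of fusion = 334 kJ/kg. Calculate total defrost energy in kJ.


Sensible heat = cp * dT = 2.09 * 6 = 12.54 kJ/kg
Total per kg = 12.54 + 334 = 346.54 kJ/kg
Q = m * total = 1.5 * 346.54
Q = 519.8 kJ

519.8


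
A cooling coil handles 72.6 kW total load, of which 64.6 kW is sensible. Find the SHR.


SHR = Q_sensible / Q_total
SHR = 64.6 / 72.6
SHR = 0.89

0.89


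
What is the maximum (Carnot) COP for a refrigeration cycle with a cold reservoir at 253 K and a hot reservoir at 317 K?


dT = 317 - 253 = 64 K
COP_carnot = T_cold / dT = 253 / 64
COP_carnot = 3.953

3.953


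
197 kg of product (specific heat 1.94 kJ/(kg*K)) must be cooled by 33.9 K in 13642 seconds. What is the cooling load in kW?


Q = m * cp * dT / t
Q = 197 * 1.94 * 33.9 / 13642
Q = 0.95 kW

0.95


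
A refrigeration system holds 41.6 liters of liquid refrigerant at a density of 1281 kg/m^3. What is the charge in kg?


Charge = V * rho / 1000
Charge = 41.6 * 1281 / 1000
Charge = 53.29 kg

53.29


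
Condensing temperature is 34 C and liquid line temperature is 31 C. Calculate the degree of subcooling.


Subcooling = T_cond - T_liquid
Subcooling = 34 - 31
Subcooling = 3 K

3


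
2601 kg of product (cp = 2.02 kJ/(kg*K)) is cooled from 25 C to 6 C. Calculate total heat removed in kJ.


dT = 25 - (6) = 19 K
Q = m * cp * dT = 2601 * 2.02 * 19
Q = 99826 kJ

99826


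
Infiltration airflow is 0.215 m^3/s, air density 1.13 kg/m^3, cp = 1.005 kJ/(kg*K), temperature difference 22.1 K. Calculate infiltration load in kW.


Q = V_dot * rho * cp * dT
Q = 0.215 * 1.13 * 1.005 * 22.1
Q = 5.396 kW

5.396


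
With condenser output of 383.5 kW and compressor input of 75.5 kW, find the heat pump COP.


COP_hp = Q_cond / W
COP_hp = 383.5 / 75.5
COP_hp = 5.079

5.079


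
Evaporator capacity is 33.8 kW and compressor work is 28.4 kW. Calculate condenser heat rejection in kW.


Q_cond = Q_evap + W
Q_cond = 33.8 + 28.4
Q_cond = 62.2 kW

62.2


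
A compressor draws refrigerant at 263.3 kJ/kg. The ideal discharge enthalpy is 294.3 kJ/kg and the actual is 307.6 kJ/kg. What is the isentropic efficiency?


dh_ideal = 294.3 - 263.3 = 31.0 kJ/kg
dh_actual = 307.6 - 263.3 = 44.3 kJ/kg
eta_s = dh_ideal / dh_actual = 31.0 / 44.3
eta_s = 0.6998

0.6998


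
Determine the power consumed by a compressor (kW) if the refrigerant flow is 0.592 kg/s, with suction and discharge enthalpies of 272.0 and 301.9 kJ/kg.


dh = 301.9 - 272.0 = 29.9 kJ/kg
W = m_dot * dh = 0.592 * 29.9 = 17.7 kW

17.7


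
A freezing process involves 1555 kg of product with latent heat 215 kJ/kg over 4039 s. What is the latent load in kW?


Q_lat = m * h_fg / t
Q_lat = 1555 * 215 / 4039
Q_lat = 82.77 kW

82.77


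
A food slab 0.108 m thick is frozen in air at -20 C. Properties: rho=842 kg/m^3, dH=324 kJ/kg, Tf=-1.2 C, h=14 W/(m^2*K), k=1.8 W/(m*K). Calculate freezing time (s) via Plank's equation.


dT = -1.2 - (-20) = 18.8 K
term1 = a/(2h) = 0.108/(2*14) = 0.003857142857
term2 = a^2/(8k) = 0.108^2/(8*1.8) = 0.00081
t = rho*dH*1000/dT * (term1 + term2)
t = 842*324*1000/18.8 * (0.003857142857 + 0.00081)
t = 67725 s

67725


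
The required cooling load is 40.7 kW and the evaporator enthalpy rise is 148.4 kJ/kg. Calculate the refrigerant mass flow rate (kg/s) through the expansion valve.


m_dot = Q / dh
m_dot = 40.7 / 148.4
m_dot = 0.2743 kg/s

0.2743


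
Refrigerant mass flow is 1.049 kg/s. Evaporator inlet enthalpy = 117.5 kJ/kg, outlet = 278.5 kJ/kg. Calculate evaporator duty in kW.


dh = 278.5 - 117.5 = 161.0 kJ/kg
Q_evap = m_dot * dh = 1.049 * 161.0
Q_evap = 168.89 kW

168.89


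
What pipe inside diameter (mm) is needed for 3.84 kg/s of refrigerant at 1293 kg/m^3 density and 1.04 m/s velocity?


A = m_dot / (rho * v) = 3.84 / (1293 * 1.04) = 0.002855613064 m^2
d = sqrt(4*A/pi) * 1000
d = 60.3 mm

60.3


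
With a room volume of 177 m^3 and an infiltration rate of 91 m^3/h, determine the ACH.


ACH = flow / volume
ACH = 91 / 177
ACH = 0.514

0.514


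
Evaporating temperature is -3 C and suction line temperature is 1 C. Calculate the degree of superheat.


Superheat = T_suction - T_evap
Superheat = 1 - (-3)
Superheat = 4 K

4


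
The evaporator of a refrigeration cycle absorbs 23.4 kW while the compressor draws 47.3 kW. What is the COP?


COP = Q_evap / W
COP = 23.4 / 47.3
COP = 0.495

0.495


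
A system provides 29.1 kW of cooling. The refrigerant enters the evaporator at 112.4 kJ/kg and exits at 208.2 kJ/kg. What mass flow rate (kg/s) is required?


dh = 208.2 - 112.4 = 95.8 kJ/kg
m_dot = Q / dh = 29.1 / 95.8 = 0.3038 kg/s

0.3038


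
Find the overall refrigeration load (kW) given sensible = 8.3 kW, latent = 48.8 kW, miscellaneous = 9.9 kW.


Q_total = Q_s + Q_l + Q_misc
Q_total = 8.3 + 48.8 + 9.9
Q_total = 67.0 kW

67.0


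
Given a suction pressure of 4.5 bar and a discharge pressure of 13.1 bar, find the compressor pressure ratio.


PR = P_high / P_low
PR = 13.1 / 4.5
PR = 2.911

2.911


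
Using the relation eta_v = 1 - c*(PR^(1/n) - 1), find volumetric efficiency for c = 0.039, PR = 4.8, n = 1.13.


PR^(1/n) = 4.8^(1/1.13) = 4.00745221
eta_v = 1 - 0.039 * (4.00745221 - 1)
eta_v = 0.8827

0.8827


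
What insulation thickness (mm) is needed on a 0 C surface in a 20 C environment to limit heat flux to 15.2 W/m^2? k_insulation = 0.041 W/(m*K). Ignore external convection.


dT = 20 - (0) = 20 K
thickness = k * dT / q_max * 1000
thickness = 0.041 * 20 / 15.2 * 1000
thickness = 53.9 mm

53.9


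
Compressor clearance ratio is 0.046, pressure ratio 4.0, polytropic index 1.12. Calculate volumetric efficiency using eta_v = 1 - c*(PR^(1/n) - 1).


PR^(1/n) = 4.0^(1/1.12) = 3.44789128
eta_v = 1 - 0.046 * (3.44789128 - 1)
eta_v = 0.8874

0.8874


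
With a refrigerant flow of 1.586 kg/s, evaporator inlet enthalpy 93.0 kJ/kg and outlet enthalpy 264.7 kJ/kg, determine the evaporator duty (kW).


dh = 264.7 - 93.0 = 171.7 kJ/kg
Q_evap = m_dot * dh = 1.586 * 171.7
Q_evap = 272.32 kW

272.32


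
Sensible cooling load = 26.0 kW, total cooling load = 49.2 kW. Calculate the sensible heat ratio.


SHR = Q_sensible / Q_total
SHR = 26.0 / 49.2
SHR = 0.528

0.528


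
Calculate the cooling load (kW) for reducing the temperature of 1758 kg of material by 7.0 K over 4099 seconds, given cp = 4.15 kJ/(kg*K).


Q = m * cp * dT / t
Q = 1758 * 4.15 * 7.0 / 4099
Q = 12.459 kW

12.459


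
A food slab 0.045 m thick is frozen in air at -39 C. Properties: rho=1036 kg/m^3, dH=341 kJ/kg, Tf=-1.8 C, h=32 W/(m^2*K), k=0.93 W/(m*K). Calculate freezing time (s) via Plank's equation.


dT = -1.8 - (-39) = 37.2 K
term1 = a/(2h) = 0.045/(2*32) = 0.000703125
term2 = a^2/(8k) = 0.045^2/(8*0.93) = 0.0002721774194
t = rho*dH*1000/dT * (term1 + term2)
t = 1036*341*1000/37.2 * (0.000703125 + 0.0002721774194)
t = 9262 s

9262


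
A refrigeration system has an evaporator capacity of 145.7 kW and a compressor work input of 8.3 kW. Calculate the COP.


COP = Q_evap / W
COP = 145.7 / 8.3
COP = 17.554

17.554


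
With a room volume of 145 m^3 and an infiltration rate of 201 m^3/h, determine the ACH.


ACH = flow / volume
ACH = 201 / 145
ACH = 1.386

1.386


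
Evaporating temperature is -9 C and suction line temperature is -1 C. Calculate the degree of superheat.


Superheat = T_suction - T_evap
Superheat = -1 - (-9)
Superheat = 8 K

8


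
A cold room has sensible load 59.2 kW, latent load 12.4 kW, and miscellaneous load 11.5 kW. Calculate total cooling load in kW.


Q_total = Q_s + Q_l + Q_misc
Q_total = 59.2 + 12.4 + 11.5
Q_total = 83.1 kW

83.1


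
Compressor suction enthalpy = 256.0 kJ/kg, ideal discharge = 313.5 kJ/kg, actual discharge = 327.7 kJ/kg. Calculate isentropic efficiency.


dh_ideal = 313.5 - 256.0 = 57.5 kJ/kg
dh_actual = 327.7 - 256.0 = 71.7 kJ/kg
eta_s = dh_ideal / dh_actual = 57.5 / 71.7
eta_s = 0.802

0.802


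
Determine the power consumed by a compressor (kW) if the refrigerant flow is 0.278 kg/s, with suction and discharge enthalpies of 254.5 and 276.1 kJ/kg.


dh = 276.1 - 254.5 = 21.6 kJ/kg
W = m_dot * dh = 0.278 * 21.6 = 6.0 kW

6.0


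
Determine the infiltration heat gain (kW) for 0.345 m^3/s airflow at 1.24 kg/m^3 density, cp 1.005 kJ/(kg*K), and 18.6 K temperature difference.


Q = V_dot * rho * cp * dT
Q = 0.345 * 1.24 * 1.005 * 18.6
Q = 7.997 kW

7.997


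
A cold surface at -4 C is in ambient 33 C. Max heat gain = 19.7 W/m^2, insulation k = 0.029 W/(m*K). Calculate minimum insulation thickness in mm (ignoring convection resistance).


dT = 33 - (-4) = 37 K
thickness = k * dT / q_max * 1000
thickness = 0.029 * 37 / 19.7 * 1000
thickness = 54.5 mm

54.5


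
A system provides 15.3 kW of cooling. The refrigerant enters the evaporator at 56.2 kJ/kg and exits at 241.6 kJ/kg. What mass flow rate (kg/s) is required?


dh = 241.6 - 56.2 = 185.4 kJ/kg
m_dot = Q / dh = 15.3 / 185.4 = 0.0825 kg/s

0.0825


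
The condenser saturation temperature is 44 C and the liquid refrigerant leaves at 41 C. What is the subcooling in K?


Subcooling = T_cond - T_liquid
Subcooling = 44 - 41
Subcooling = 3 K

3


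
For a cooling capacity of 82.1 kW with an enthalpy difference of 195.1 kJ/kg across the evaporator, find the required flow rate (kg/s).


m_dot = Q / dh
m_dot = 82.1 / 195.1
m_dot = 0.4208 kg/s

0.4208


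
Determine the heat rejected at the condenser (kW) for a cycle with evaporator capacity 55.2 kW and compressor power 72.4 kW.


Q_cond = Q_evap + W
Q_cond = 55.2 + 72.4
Q_cond = 127.6 kW

127.6


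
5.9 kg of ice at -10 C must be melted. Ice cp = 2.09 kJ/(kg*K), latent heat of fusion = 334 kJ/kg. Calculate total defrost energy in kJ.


Sensible heat = cp * dT = 2.09 * 10 = 20.9 kJ/kg
Total per kg = 20.9 + 334 = 354.9 kJ/kg
Q = m * total = 5.9 * 354.9
Q = 2093.9 kJ

2093.9


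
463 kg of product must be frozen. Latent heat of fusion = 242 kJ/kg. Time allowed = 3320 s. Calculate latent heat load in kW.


Q_lat = m * h_fg / t
Q_lat = 463 * 242 / 3320
Q_lat = 33.75 kW

33.75


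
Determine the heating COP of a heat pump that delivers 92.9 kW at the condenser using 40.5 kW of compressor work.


COP_hp = Q_cond / W
COP_hp = 92.9 / 40.5
COP_hp = 2.294

2.294


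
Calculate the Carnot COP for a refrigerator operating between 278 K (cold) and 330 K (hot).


dT = 330 - 278 = 52 K
COP_carnot = T_cold / dT = 278 / 52
COP_carnot = 5.346

5.346


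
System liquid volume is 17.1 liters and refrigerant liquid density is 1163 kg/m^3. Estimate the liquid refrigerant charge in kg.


Charge = V * rho / 1000
Charge = 17.1 * 1163 / 1000
Charge = 19.89 kg

19.89


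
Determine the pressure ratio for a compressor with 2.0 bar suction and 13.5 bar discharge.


PR = P_high / P_low
PR = 13.5 / 2.0
PR = 6.75

6.75


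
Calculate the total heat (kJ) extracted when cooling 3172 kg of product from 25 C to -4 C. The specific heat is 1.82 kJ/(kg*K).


dT = 25 - (-4) = 29 K
Q = m * cp * dT = 3172 * 1.82 * 29
Q = 167418 kJ

167418


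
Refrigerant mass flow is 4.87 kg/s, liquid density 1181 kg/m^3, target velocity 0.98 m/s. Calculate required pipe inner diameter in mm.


A = m_dot / (rho * v) = 4.87 / (1181 * 0.98) = 0.00420777964 m^2
d = sqrt(4*A/pi) * 1000
d = 73.2 mm

73.2


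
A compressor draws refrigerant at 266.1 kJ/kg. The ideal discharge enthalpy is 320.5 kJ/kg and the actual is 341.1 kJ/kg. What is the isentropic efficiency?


dh_ideal = 320.5 - 266.1 = 54.4 kJ/kg
dh_actual = 341.1 - 266.1 = 75.0 kJ/kg
eta_s = dh_ideal / dh_actual = 54.4 / 75.0
eta_s = 0.7253

0.7253


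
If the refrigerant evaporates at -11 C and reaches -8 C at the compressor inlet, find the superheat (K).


Superheat = T_suction - T_evap
Superheat = -8 - (-11)
Superheat = 3 K

3


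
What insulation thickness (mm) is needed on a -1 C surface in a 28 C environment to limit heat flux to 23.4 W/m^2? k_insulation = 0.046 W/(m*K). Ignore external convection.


dT = 28 - (-1) = 29 K
thickness = k * dT / q_max * 1000
thickness = 0.046 * 29 / 23.4 * 1000
thickness = 57.0 mm

57.0


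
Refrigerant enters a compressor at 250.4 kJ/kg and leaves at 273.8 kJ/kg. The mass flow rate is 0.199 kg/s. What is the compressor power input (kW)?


dh = 273.8 - 250.4 = 23.4 kJ/kg
W = m_dot * dh = 0.199 * 23.4 = 4.66 kW

4.66


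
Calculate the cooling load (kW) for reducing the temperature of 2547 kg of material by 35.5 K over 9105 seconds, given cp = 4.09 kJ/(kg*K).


Q = m * cp * dT / t
Q = 2547 * 4.09 * 35.5 / 9105
Q = 40.616 kW

40.616


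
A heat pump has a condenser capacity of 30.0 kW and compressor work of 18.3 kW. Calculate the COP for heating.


COP_hp = Q_cond / W
COP_hp = 30.0 / 18.3
COP_hp = 1.639

1.639


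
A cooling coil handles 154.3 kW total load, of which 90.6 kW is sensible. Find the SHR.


SHR = Q_sensible / Q_total
SHR = 90.6 / 154.3
SHR = 0.587

0.587


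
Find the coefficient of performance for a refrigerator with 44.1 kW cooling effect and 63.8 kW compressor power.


COP = Q_evap / W
COP = 44.1 / 63.8
COP = 0.691

0.691


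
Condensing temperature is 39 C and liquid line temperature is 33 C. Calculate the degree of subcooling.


Subcooling = T_cond - T_liquid
Subcooling = 39 - 33
Subcooling = 6 K

6


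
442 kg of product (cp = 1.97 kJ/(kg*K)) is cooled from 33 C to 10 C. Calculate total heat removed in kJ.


dT = 33 - (10) = 23 K
Q = m * cp * dT = 442 * 1.97 * 23
Q = 20027 kJ

20027


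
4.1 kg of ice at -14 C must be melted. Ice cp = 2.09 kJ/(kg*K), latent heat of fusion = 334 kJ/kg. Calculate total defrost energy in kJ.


Sensible heat = cp * dT = 2.09 * 14 = 29.26 kJ/kg
Total per kg = 29.26 + 334 = 363.26 kJ/kg
Q = m * total = 4.1 * 363.26
Q = 1489.4 kJ

1489.4


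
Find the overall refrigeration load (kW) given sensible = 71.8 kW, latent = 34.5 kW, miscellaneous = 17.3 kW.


Q_total = Q_s + Q_l + Q_misc
Q_total = 71.8 + 34.5 + 17.3
Q_total = 123.6 kW

123.6


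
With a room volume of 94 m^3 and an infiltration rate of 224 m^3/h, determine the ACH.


ACH = flow / volume
ACH = 224 / 94
ACH = 2.383

2.383


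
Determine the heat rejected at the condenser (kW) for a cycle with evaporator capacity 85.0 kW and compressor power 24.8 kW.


Q_cond = Q_evap + W
Q_cond = 85.0 + 24.8
Q_cond = 109.8 kW

109.8


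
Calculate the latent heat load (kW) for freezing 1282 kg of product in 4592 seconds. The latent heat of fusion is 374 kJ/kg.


Q_lat = m * h_fg / t
Q_lat = 1282 * 374 / 4592
Q_lat = 104.41 kW

104.41


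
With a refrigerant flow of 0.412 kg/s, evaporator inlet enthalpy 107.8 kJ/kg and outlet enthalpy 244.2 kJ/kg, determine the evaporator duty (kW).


dh = 244.2 - 107.8 = 136.4 kJ/kg
Q_evap = m_dot * dh = 0.412 * 136.4
Q_evap = 56.2 kW

56.2


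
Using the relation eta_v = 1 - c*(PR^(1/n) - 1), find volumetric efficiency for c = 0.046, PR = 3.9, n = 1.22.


PR^(1/n) = 3.9^(1/1.22) = 3.05125979
eta_v = 1 - 0.046 * (3.05125979 - 1)
eta_v = 0.9056

0.9056


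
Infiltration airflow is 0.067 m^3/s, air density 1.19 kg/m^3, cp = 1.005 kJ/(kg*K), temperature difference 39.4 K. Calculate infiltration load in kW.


Q = V_dot * rho * cp * dT
Q = 0.067 * 1.19 * 1.005 * 39.4
Q = 3.157 kW

3.157


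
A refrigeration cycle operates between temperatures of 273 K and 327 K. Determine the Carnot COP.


dT = 327 - 273 = 54 K
COP_carnot = T_cold / dT = 273 / 54
COP_carnot = 5.056

5.056


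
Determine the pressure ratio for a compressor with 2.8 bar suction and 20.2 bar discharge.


PR = P_high / P_low
PR = 20.2 / 2.8
PR = 7.214

7.214


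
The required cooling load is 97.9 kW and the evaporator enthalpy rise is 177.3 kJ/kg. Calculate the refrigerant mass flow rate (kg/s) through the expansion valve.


m_dot = Q / dh
m_dot = 97.9 / 177.3
m_dot = 0.5522 kg/s

0.5522


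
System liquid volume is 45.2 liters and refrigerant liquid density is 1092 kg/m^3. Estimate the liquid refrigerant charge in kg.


Charge = V * rho / 1000
Charge = 45.2 * 1092 / 1000
Charge = 49.36 kg

49.36


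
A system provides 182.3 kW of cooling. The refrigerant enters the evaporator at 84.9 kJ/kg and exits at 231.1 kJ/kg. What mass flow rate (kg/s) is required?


dh = 231.1 - 84.9 = 146.2 kJ/kg
m_dot = Q / dh = 182.3 / 146.2 = 1.2469 kg/s

1.2469


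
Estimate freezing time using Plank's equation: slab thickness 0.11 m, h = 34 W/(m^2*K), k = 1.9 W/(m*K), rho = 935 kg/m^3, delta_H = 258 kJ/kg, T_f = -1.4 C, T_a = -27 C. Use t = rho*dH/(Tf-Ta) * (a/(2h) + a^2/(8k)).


dT = -1.4 - (-27) = 25.6 K
term1 = a/(2h) = 0.11/(2*34) = 0.001617647059
term2 = a^2/(8k) = 0.11^2/(8*1.9) = 0.0007960526316
t = rho*dH*1000/dT * (term1 + term2)
t = 935*258*1000/25.6 * (0.001617647059 + 0.0007960526316)
t = 22744 s

22744


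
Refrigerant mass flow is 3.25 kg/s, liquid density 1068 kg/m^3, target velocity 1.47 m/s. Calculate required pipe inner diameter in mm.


A = m_dot / (rho * v) = 3.25 / (1068 * 1.47) = 0.002070116436 m^2
d = sqrt(4*A/pi) * 1000
d = 51.3 mm

51.3


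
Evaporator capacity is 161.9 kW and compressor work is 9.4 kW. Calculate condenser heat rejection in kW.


Q_cond = Q_evap + W
Q_cond = 161.9 + 9.4
Q_cond = 171.3 kW

171.3


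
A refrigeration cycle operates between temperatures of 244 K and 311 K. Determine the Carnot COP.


dT = 311 - 244 = 67 K
COP_carnot = T_cold / dT = 244 / 67
COP_carnot = 3.642

3.642


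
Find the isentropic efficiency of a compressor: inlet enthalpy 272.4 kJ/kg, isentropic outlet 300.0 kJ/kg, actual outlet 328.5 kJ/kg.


dh_ideal = 300.0 - 272.4 = 27.6 kJ/kg
dh_actual = 328.5 - 272.4 = 56.1 kJ/kg
eta_s = dh_ideal / dh_actual = 27.6 / 56.1
eta_s = 0.492

0.492


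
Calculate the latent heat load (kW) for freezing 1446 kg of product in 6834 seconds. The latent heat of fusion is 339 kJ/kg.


Q_lat = m * h_fg / t
Q_lat = 1446 * 339 / 6834
Q_lat = 71.73 kW

71.73


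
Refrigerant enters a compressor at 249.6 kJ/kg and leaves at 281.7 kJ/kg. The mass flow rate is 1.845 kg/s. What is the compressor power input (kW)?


dh = 281.7 - 249.6 = 32.1 kJ/kg
W = m_dot * dh = 1.845 * 32.1 = 59.22 kW

59.22


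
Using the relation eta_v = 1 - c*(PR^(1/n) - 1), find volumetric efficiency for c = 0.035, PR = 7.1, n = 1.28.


PR^(1/n) = 7.1^(1/1.28) = 4.62429557
eta_v = 1 - 0.035 * (4.62429557 - 1)
eta_v = 0.8731

0.8731


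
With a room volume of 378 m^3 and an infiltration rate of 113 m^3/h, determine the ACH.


ACH = flow / volume
ACH = 113 / 378
ACH = 0.299

0.299


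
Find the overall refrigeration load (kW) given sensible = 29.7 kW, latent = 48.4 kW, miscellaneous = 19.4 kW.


Q_total = Q_s + Q_l + Q_misc
Q_total = 29.7 + 48.4 + 19.4
Q_total = 97.5 kW

97.5
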